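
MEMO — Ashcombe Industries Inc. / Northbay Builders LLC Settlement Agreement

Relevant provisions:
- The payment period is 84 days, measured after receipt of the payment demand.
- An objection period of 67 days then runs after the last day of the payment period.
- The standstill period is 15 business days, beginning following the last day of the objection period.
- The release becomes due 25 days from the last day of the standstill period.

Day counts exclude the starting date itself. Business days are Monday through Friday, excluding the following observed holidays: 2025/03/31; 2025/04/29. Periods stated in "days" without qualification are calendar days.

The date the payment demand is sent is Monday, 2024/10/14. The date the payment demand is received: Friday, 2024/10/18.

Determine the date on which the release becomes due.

The last day of the payment period: 84 calendar days after 2024/10/18 is 2025/01/10.
Adding 67 calendar days to 2025/01/10 gives 2025/03/18, which is the last day of the objection period.
From Tuesday, 2025/03/18, 15 business days (Mar 19, Mar 20, Mar 21, Mar 24, …, Apr 7, Apr 8, Apr 9, skipping weekends and the listed holiday on Mar 31) brings us to Wednesday, 2025/04/09, which is the last day of the standstill period.
Adding 25 calendar days to 2025/04/09 gives 2025/05/04, which is the date on which the release becomes due.

2025/05/04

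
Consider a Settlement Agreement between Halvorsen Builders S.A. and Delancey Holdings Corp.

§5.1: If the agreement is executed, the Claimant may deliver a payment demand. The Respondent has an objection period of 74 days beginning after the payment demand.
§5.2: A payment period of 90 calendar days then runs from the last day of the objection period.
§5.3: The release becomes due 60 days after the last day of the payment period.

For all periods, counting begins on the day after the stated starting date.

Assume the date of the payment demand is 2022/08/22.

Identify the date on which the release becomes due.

Adding 74 calendar days to 2022/08/22 gives 2022/11/04, which is the last day of the objection period.
Adding 90 calendar days to 2022/11/04 gives 2023/02/02, which is the last day of the payment period.
The date on which the release becomes due: 2023/02/02 + 60 days = 2023/04/03.

2023/04/03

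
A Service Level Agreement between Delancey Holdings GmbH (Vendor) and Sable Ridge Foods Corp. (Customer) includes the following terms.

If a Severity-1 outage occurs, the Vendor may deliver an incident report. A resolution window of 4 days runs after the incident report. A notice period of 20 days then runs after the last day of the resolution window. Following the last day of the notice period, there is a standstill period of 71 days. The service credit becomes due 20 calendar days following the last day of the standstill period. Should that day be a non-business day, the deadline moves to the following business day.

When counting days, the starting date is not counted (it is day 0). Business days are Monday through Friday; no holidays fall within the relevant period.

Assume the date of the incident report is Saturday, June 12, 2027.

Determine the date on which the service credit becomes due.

The last day of the resolution window: 4 calendar days after June 12, 2027 is June 16, 2027.
The last day of the notice period: 20 calendar days after June 16, 2027 is July 6, 2027.
The last day of the standstill period: July 6, 2027 + 71 days = September 15, 2027.
The date on which the service credit becomes due: September 15, 2027 + 20 days = October 5, 2027. October 5, 2027 is a Tuesday, so no roll-forward applies.

October 5, 2027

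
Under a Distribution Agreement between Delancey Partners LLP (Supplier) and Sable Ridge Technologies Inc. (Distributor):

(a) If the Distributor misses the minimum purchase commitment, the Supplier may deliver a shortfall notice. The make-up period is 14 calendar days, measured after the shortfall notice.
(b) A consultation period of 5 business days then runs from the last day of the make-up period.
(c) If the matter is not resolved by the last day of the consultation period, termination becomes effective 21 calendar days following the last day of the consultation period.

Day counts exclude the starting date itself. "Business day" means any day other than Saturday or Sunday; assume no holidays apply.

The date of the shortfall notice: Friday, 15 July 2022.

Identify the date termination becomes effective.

26 August 2022

The last day of the make-up period: 14 calendar days after 15 July 2022 is 29 July 2022.
The last day of the consultation period: 5 business days after Friday, 29 July 2022, skipping weekends — Aug 1, Aug 2, Aug 3, Aug 4, Aug 5 — lands on Friday, 5 August 2022.
The date termination becomes effective: 5 August 2022 + 21 days = 26 August 2022.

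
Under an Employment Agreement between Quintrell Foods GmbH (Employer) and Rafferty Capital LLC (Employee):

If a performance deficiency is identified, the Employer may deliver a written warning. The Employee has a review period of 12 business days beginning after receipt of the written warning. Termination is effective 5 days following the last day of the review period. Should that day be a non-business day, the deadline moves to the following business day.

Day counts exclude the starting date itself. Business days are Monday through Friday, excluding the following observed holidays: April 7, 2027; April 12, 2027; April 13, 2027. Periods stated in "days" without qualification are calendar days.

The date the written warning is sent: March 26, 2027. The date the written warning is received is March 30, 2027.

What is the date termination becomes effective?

April 26, 2027

The last day of the review period: 12 business days after Tuesday, March 30, 2027, skipping weekends and the listed holidays on Apr 7, Apr 12, Apr 13 — Mar 31, Apr 1, Apr 2, Apr 5, …, Apr 16, Apr 19, Apr 20 — lands on Tuesday, April 20, 2027.
Adding 5 calendar days to April 20, 2027 gives April 25, 2027, which is the date termination becomes effective. That falls on a Sunday, so it rolls to the next business day, Monday, April 26, 2027.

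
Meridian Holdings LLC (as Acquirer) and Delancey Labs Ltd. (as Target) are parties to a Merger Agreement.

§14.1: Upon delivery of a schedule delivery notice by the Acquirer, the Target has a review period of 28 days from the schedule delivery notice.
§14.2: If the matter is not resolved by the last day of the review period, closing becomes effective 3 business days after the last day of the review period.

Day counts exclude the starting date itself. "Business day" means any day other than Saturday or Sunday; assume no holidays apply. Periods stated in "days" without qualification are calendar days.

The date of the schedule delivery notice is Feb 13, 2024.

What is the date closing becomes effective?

Mar 15, 2024

The last day of the review period: Feb 13, 2024 + 28 days = Mar 12, 2024.
The date closing becomes effective: 3 business days after Tuesday, Mar 12, 2024, skipping weekends — Mar 13, Mar 14, Mar 15 — lands on Friday, Mar 15, 2024.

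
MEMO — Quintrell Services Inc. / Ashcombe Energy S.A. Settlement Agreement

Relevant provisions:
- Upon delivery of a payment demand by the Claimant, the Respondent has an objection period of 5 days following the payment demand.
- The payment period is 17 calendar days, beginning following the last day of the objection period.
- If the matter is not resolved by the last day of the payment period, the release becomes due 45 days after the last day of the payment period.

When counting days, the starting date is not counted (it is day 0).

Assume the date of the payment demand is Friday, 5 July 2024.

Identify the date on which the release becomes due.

10 September 2024

Adding 5 calendar days to 5 July 2024 gives 10 July 2024, which is the last day of the objection period.
Adding 17 calendar days to 10 July 2024 gives 27 July 2024, which is the last day of the payment period.
Adding 45 calendar days to 27 July 2024 gives 10 September 2024, which is the date on which the release becomes due.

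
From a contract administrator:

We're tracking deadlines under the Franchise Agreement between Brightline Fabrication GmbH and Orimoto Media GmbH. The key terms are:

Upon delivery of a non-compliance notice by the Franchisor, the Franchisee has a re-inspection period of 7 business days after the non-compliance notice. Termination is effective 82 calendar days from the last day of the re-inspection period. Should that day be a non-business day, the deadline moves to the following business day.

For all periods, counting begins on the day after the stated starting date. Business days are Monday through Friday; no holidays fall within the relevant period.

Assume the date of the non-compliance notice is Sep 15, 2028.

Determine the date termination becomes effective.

Dec 18, 2028

The last day of the re-inspection period: counting 7 business days from Friday, Sep 15, 2028 (Sep 18, Sep 19, Sep 20, Sep 21, Sep 22, Sep 25, Sep 26, skipping weekends) reaches Tuesday, Sep 26, 2028.
The date termination becomes effective: Sep 26, 2028 + 82 days = Dec 17, 2028. That falls on a Sunday, so it rolls to the next business day, Monday, Dec 18, 2028.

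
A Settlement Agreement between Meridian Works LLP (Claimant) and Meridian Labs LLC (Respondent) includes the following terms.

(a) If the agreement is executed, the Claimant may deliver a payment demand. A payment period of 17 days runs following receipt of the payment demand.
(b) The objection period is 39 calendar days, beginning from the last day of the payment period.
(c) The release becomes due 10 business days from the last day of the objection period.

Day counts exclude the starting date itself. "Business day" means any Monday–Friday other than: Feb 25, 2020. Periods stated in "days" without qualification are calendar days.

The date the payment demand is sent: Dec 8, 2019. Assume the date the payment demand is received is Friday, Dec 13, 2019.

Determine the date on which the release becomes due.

Feb 21, 2020

The last day of the payment period: Dec 13, 2019 + 17 days = Dec 30, 2019.
The last day of the objection period: Dec 30, 2019 + 39 days = Feb 7, 2020.
The date on which the release becomes due: counting 10 business days from Friday, Feb 7, 2020 (Feb 10, Feb 11, Feb 12, Feb 13, Feb 14, Feb 17, Feb 18, Feb 19, Feb 20, Feb 21, skipping weekends) reaches Friday, Feb 21, 2020.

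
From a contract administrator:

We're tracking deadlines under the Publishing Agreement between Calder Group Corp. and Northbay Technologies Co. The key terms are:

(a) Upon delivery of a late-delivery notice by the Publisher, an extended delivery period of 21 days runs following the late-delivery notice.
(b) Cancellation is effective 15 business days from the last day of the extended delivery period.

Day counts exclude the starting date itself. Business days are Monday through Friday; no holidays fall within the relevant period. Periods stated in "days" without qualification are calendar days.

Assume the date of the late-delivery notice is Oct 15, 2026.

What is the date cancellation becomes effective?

Nov 26, 2026

Adding 21 calendar days to Oct 15, 2026 gives Nov 5, 2026, which is the last day of the extended delivery period.
The date cancellation becomes effective: 15 business days after Thursday, Nov 5, 2026, skipping weekends — Nov 6, Nov 9, Nov 10, Nov 11, …, Nov 24, Nov 25, Nov 26 — lands on Thursday, Nov 26, 2026.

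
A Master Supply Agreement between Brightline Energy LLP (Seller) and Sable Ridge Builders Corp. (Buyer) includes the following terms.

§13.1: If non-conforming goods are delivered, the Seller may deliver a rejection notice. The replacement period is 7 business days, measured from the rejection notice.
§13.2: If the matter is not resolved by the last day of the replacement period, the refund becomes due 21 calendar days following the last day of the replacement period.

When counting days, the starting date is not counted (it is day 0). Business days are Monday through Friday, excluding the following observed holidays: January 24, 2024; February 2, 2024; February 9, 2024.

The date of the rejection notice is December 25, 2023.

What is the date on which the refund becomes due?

January 24, 2024

The last day of the replacement period: counting 7 business days from Monday, December 25, 2023 (Dec 26, Dec 27, Dec 28, Dec 29, Jan 1, Jan 2, Jan 3, skipping weekends) reaches Wednesday, January 3, 2024.
The date on which the refund becomes due: January 3, 2024 + 21 days = January 24, 2024.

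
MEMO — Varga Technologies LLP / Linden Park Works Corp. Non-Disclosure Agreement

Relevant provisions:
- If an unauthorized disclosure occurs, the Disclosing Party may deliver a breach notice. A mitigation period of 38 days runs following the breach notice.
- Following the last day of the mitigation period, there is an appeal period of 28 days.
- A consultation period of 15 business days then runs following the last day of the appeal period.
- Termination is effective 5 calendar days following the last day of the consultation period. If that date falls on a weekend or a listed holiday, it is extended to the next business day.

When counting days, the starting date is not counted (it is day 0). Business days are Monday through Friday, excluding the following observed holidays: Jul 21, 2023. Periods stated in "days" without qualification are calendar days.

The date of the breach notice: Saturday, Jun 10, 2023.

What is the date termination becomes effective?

Sep 11, 2023

Adding 38 calendar days to Jun 10, 2023 gives Jul 18, 2023, which is the last day of the mitigation period.
The last day of the appeal period: 28 calendar days after Jul 18, 2023 is Aug 15, 2023.
The last day of the consultation period: 15 business days after Tuesday, Aug 15, 2023, skipping weekends — Aug 16, Aug 17, Aug 18, Aug 21, …, Sep 1, Sep 4, Sep 5 — lands on Tuesday, Sep 5, 2023.
The date termination becomes effective: 5 calendar days after Sep 5, 2023 is Sep 10, 2023. That falls on a Sunday, so it rolls to the next business day, Monday, Sep 11, 2023.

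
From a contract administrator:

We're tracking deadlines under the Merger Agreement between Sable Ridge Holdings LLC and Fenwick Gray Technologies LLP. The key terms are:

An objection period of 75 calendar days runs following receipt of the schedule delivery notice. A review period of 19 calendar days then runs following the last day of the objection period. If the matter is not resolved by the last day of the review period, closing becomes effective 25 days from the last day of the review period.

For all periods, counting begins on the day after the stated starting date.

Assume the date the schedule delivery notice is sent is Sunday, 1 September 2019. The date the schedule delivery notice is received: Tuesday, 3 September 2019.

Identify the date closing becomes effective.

31 December 2019

The last day of the objection period: 75 calendar days after 3 September 2019 is 17 November 2019.
The last day of the review period: 19 calendar days after 17 November 2019 is 6 December 2019.
The date closing becomes effective: 6 December 2019 + 25 days = 31 December 2019.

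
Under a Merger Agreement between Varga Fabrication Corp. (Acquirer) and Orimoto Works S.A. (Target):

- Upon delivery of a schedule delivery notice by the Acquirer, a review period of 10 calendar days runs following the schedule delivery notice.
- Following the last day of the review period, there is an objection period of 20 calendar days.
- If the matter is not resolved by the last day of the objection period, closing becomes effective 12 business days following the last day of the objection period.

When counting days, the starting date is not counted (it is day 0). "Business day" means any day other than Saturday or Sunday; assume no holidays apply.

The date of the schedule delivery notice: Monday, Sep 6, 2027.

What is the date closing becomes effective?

Adding 10 calendar days to Sep 6, 2027 gives Sep 16, 2027, which is the last day of the review period.
The last day of the objection period: Sep 16, 2027 + 20 days = Oct 6, 2027.
From Wednesday, Oct 6, 2027, 12 business days (Oct 7, Oct 8, Oct 11, Oct 12, …, Oct 20, Oct 21, Oct 22, skipping weekends) brings us to Friday, Oct 22, 2027, which is the date closing becomes effective.

Oct 22, 2027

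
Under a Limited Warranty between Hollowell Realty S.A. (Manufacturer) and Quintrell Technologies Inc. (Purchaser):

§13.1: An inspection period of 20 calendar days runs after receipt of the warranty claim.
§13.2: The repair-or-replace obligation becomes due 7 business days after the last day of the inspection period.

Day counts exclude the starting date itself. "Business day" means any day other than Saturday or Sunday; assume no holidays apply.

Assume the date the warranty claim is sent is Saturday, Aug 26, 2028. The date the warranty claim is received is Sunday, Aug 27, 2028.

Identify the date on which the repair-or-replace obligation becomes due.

Adding 20 calendar days to Aug 27, 2028 gives Sep 16, 2028, which is the last day of the inspection period.
The date on which the repair-or-replace obligation becomes due: 7 business days after Saturday, Sep 16, 2028, skipping weekends — Sep 18, Sep 19, Sep 20, Sep 21, Sep 22, Sep 25, Sep 26 — lands on Tuesday, Sep 26, 2028.

Sep 26, 2028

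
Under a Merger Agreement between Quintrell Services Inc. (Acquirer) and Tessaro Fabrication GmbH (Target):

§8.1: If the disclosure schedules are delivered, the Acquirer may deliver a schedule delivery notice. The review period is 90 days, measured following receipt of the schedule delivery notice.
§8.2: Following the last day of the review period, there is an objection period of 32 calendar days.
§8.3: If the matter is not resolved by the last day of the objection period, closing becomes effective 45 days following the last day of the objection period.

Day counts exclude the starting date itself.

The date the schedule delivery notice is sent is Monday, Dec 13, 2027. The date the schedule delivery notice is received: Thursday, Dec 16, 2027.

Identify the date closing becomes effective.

May 31, 2028

The last day of the review period: 90 calendar days after Dec 16, 2027 is Mar 15, 2028.
The last day of the objection period: 32 calendar days after Mar 15, 2028 is Apr 16, 2028.
The date closing becomes effective: Apr 16, 2028 + 45 days = May 31, 2028.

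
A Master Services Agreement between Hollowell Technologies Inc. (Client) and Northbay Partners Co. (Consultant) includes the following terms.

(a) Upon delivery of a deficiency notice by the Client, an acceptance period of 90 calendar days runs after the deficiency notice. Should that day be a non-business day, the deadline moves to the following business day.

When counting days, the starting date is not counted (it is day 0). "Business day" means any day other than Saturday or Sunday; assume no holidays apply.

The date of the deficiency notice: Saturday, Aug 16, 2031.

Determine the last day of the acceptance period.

Nov 14, 2031

The last day of the acceptance period: 90 calendar days after Aug 16, 2031 is Nov 14, 2031. Nov 14, 2031 is a Friday, so no roll-forward applies.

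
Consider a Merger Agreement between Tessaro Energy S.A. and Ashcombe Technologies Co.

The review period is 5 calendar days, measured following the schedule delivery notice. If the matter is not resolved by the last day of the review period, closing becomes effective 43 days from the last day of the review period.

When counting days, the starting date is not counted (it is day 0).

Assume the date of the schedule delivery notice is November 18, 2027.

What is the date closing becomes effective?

January 5, 2028

The last day of the review period: November 18, 2027 + 5 days = November 23, 2027.
Adding 43 calendar days to November 23, 2027 gives January 5, 2028, which is the date closing becomes effective.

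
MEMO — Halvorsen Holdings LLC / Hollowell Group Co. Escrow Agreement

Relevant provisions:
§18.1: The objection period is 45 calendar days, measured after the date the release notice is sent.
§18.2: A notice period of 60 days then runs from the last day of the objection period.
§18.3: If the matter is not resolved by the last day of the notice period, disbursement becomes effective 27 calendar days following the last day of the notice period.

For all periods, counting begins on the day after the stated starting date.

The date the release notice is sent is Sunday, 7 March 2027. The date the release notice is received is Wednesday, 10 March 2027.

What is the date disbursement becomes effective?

17 July 2027

The last day of the objection period: 45 calendar days after 7 March 2027 is 21 April 2027.
Adding 60 calendar days to 21 April 2027 gives 20 June 2027, which is the last day of the notice period.
The date disbursement becomes effective: 27 calendar days after 20 June 2027 is 17 July 2027.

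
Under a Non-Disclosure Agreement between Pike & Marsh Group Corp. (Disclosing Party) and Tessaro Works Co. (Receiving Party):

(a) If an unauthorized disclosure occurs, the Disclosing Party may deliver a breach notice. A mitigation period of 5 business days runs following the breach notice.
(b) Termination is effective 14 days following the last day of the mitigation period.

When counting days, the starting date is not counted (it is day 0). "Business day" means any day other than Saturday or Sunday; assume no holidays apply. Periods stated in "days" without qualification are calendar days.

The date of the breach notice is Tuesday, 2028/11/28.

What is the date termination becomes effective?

From Tuesday, 2028/11/28, 5 business days (Nov 29, Nov 30, Dec 1, Dec 4, Dec 5, skipping weekends) brings us to Tuesday, 2028/12/05, which is the last day of the mitigation period.
Adding 14 calendar days to 2028/12/05 gives 2028/12/19, which is the date termination becomes effective.

2028/12/19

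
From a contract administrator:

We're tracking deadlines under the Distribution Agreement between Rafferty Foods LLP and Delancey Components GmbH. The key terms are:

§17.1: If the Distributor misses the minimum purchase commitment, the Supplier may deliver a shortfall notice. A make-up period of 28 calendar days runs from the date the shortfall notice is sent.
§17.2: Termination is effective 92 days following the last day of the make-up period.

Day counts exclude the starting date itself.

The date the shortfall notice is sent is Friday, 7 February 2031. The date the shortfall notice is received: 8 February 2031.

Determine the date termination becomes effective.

The last day of the make-up period: 7 February 2031 + 28 days = 7 March 2031.
The date termination becomes effective: 92 calendar days after 7 March 2031 is 7 June 2031.

7 June 2031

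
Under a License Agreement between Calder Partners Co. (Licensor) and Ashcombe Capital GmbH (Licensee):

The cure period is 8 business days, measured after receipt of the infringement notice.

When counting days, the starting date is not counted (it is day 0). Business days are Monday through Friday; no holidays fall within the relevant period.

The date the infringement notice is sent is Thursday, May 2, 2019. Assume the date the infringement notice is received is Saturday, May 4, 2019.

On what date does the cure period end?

The last day of the cure period: counting 8 business days from Saturday, May 4, 2019 (May 6, May 7, May 8, May 9, May 10, May 13, May 14, May 15, skipping weekends) reaches Wednesday, May 15, 2019.

May 15, 2019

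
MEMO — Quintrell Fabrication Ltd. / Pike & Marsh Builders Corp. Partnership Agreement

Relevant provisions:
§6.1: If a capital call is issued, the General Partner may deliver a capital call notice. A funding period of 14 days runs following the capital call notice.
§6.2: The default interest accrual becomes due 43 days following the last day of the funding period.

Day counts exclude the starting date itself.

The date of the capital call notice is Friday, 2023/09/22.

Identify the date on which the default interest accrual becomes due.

2023/11/18

Adding 14 calendar days to 2023/09/22 gives 2023/10/06, which is the last day of the funding period.
The date on which the default interest accrual becomes due: 2023/10/06 + 43 days = 2023/11/18.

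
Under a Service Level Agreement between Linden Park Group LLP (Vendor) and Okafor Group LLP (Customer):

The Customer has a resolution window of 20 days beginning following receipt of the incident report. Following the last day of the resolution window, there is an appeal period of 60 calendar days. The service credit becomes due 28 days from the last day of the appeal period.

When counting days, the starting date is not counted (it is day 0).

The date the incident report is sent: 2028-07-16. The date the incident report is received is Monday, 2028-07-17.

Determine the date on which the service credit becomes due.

The last day of the resolution window: 20 calendar days after 2028-07-17 is 2028-08-06.
The last day of the appeal period: 60 calendar days after 2028-08-06 is 2028-10-05.
The date on which the service credit becomes due: 28 calendar days after 2028-10-05 is 2028-11-02.

2028-11-02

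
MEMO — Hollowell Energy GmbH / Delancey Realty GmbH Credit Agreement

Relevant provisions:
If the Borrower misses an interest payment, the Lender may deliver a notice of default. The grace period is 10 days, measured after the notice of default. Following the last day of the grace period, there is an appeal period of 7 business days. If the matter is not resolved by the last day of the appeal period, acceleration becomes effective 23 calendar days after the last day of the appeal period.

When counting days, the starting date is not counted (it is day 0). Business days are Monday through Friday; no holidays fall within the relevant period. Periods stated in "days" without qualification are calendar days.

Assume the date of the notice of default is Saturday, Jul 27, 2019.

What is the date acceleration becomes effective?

Adding 10 calendar days to Jul 27, 2019 gives Aug 6, 2019, which is the last day of the grace period.
From Tuesday, Aug 6, 2019, 7 business days (Aug 7, Aug 8, Aug 9, Aug 12, Aug 13, Aug 14, Aug 15, skipping weekends) brings us to Thursday, Aug 15, 2019, which is the last day of the appeal period.
The date acceleration becomes effective: Aug 15, 2019 + 23 days = Sep 7, 2019.

Sep 7, 2019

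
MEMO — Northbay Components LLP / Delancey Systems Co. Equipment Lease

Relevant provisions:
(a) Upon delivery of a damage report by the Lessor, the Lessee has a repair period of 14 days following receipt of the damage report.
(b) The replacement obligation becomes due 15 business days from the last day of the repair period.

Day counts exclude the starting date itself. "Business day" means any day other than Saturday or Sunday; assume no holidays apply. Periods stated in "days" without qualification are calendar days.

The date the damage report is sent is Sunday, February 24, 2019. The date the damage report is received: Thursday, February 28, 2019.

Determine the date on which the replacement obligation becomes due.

The last day of the repair period: February 28, 2019 + 14 days = March 14, 2019.
The date on which the replacement obligation becomes due: counting 15 business days from Thursday, March 14, 2019 (Mar 15, Mar 18, Mar 19, Mar 20, …, Apr 2, Apr 3, Apr 4, skipping weekends) reaches Thursday, April 4, 2019.

April 4, 2019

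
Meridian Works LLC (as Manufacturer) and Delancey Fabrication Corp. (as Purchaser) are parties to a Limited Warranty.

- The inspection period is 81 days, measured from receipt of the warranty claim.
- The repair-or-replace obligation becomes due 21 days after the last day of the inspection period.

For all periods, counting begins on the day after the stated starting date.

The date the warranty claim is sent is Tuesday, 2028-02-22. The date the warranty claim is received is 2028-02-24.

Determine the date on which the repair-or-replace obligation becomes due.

2028-06-05

Adding 81 calendar days to 2028-02-24 gives 2028-05-15, which is the last day of the inspection period.
The date on which the repair-or-replace obligation becomes due: 21 calendar days after 2028-05-15 is 2028-06-05.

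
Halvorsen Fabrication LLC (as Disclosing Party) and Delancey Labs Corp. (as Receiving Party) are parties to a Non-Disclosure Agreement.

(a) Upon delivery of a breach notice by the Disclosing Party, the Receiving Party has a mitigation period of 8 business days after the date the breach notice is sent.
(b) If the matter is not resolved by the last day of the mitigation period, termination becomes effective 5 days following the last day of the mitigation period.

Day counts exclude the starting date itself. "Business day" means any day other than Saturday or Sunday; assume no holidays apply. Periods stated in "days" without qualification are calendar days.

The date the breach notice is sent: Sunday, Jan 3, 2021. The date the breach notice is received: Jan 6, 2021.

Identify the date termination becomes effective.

The last day of the mitigation period: 8 business days after Sunday, Jan 3, 2021, skipping weekends — Jan 4, Jan 5, Jan 6, Jan 7, Jan 8, Jan 11, Jan 12, Jan 13 — lands on Wednesday, Jan 13, 2021.
The date termination becomes effective: 5 calendar days after Jan 13, 2021 is Jan 18, 2021.

Jan 18, 2021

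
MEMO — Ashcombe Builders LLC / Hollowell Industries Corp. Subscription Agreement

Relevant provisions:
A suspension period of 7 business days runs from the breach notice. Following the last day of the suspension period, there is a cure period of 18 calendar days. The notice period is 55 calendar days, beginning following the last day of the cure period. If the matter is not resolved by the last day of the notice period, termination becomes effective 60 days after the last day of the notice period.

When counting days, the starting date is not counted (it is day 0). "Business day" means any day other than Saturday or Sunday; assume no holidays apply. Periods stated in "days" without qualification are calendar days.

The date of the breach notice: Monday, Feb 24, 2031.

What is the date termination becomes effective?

Jul 16, 2031

The last day of the suspension period: counting 7 business days from Monday, Feb 24, 2031 (Feb 25, Feb 26, Feb 27, Feb 28, Mar 3, Mar 4, Mar 5, skipping weekends) reaches Wednesday, Mar 5, 2031.
The last day of the cure period: Mar 5, 2031 + 18 days = Mar 23, 2031.
Adding 55 calendar days to Mar 23, 2031 gives May 17, 2031, which is the last day of the notice period.
The date termination becomes effective: May 17, 2031 + 60 days = Jul 16, 2031.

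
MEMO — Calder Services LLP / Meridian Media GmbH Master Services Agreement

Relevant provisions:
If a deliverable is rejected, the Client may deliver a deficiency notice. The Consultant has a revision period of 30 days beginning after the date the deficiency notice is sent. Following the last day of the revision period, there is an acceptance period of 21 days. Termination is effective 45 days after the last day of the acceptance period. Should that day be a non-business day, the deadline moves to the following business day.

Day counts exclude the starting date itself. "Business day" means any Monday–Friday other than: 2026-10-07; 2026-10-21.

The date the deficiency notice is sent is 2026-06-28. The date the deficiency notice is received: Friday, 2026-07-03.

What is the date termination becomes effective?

2026-10-02

The last day of the revision period: 2026-06-28 + 30 days = 2026-07-28.
Adding 21 calendar days to 2026-07-28 gives 2026-08-18, which is the last day of the acceptance period.
The date termination becomes effective: 45 calendar days after 2026-08-18 is 2026-10-02. 2026-10-02 is a Friday and is not a listed holiday, so no roll-forward applies.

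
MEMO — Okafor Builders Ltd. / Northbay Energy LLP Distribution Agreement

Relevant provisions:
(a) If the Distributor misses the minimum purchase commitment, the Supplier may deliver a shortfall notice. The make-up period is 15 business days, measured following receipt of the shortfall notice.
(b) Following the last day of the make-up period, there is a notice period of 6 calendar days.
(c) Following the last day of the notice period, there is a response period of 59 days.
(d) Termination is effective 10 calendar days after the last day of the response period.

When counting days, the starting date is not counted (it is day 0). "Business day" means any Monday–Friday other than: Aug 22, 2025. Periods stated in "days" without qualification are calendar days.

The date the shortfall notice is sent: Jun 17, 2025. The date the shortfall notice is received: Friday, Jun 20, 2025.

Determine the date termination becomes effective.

Sep 24, 2025

The last day of the make-up period: counting 15 business days from Friday, Jun 20, 2025 (Jun 23, Jun 24, Jun 25, Jun 26, …, Jul 9, Jul 10, Jul 11, skipping weekends) reaches Friday, Jul 11, 2025.
The last day of the notice period: Jul 11, 2025 + 6 days = Jul 17, 2025.
Adding 59 calendar days to Jul 17, 2025 gives Sep 14, 2025, which is the last day of the response period.
The date termination becomes effective: Sep 14, 2025 + 10 days = Sep 24, 2025.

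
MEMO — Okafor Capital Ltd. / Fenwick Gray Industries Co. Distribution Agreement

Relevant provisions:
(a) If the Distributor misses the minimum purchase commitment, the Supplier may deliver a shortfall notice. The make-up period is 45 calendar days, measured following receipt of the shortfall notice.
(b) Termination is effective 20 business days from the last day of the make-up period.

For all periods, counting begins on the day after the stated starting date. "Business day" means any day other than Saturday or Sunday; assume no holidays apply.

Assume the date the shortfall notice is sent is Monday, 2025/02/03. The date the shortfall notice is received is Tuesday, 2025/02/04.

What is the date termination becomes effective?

The last day of the make-up period: 2025/02/04 + 45 days = 2025/03/21.
The date termination becomes effective: counting 20 business days from Friday, 2025/03/21 (Mar 24, Mar 25, Mar 26, Mar 27, …, Apr 16, Apr 17, Apr 18, skipping weekends) reaches Friday, 2025/04/18.

2025/04/18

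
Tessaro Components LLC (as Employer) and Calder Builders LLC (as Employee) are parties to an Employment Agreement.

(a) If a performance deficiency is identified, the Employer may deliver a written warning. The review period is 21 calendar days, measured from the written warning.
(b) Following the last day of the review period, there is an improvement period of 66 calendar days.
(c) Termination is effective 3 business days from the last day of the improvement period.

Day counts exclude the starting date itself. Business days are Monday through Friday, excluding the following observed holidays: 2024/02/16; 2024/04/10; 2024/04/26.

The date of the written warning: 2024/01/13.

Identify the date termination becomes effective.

2024/04/15

The last day of the review period: 21 calendar days after 2024/01/13 is 2024/02/03.
Adding 66 calendar days to 2024/02/03 gives 2024/04/09, which is the last day of the improvement period.
The date termination becomes effective: counting 3 business days from Tuesday, 2024/04/09 (Apr 11, Apr 12, Apr 15, skipping weekends and the listed holiday on Apr 10) reaches Monday, 2024/04/15.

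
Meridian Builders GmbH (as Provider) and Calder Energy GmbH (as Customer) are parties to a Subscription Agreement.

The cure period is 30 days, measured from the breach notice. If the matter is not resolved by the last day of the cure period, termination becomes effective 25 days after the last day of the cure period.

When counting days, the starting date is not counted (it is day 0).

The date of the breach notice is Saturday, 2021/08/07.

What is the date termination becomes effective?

The last day of the cure period: 30 calendar days after 2021/08/07 is 2021/09/06.
The date termination becomes effective: 25 calendar days after 2021/09/06 is 2021/10/01.

2021/10/01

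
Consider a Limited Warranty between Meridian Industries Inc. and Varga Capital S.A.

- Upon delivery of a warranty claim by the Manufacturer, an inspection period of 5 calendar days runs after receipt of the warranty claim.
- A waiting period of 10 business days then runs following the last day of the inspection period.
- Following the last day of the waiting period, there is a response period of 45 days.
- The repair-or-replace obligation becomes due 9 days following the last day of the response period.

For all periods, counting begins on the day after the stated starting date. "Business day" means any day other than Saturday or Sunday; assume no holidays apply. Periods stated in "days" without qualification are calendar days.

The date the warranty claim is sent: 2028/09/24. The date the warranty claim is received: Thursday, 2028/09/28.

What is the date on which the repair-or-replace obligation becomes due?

The last day of the inspection period: 5 calendar days after 2028/09/28 is 2028/10/03.
The last day of the waiting period: 10 business days after Tuesday, 2028/10/03, skipping weekends — Oct 4, Oct 5, Oct 6, Oct 9, Oct 10, Oct 11, Oct 12, Oct 13, Oct 16, Oct 17 — lands on Tuesday, 2028/10/17.
Adding 45 calendar days to 2028/10/17 gives 2028/12/01, which is the last day of the response period.
The date on which the repair-or-replace obligation becomes due: 2028/12/01 + 9 days = 2028/12/10.

2028/12/10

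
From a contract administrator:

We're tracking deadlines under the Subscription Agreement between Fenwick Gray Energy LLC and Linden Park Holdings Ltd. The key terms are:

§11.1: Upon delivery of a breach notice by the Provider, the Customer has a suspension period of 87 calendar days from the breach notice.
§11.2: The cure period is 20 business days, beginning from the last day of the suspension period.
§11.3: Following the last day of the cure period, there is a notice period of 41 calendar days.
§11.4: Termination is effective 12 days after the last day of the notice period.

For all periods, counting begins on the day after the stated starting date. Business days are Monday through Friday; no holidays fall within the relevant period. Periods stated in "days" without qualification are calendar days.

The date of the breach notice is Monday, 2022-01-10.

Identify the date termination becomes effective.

2022-06-27

The last day of the suspension period: 2022-01-10 + 87 days = 2022-04-07.
From Thursday, 2022-04-07, 20 business days (Apr 8, Apr 11, Apr 12, Apr 13, …, May 3, May 4, May 5, skipping weekends) brings us to Thursday, 2022-05-05, which is the last day of the cure period.
The last day of the notice period: 2022-05-05 + 41 days = 2022-06-15.
The date termination becomes effective: 2022-06-15 + 12 days = 2022-06-27.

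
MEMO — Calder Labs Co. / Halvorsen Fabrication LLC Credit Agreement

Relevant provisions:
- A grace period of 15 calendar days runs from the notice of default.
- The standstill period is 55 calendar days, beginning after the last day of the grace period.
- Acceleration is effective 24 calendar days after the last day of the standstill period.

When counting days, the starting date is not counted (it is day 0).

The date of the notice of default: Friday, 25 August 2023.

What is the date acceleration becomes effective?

The last day of the grace period: 25 August 2023 + 15 days = 9 September 2023.
The last day of the standstill period: 9 September 2023 + 55 days = 3 November 2023.
The date acceleration becomes effective: 3 November 2023 + 24 days = 27 November 2023.

27 November 2023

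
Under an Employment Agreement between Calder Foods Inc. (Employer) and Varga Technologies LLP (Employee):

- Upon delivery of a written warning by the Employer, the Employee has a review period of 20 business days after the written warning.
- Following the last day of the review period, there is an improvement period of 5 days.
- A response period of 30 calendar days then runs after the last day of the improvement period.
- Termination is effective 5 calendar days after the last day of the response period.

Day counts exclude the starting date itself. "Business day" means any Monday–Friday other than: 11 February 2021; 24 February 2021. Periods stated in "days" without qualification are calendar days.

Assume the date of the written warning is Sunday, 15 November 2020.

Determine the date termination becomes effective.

From Sunday, 15 November 2020, 20 business days (Nov 16, Nov 17, Nov 18, Nov 19, …, Dec 9, Dec 10, Dec 11, skipping weekends) brings us to Friday, 11 December 2020, which is the last day of the review period.
Adding 5 calendar days to 11 December 2020 gives 16 December 2020, which is the last day of the improvement period.
Adding 30 calendar days to 16 December 2020 gives 15 January 2021, which is the last day of the response period.
The date termination becomes effective: 15 January 2021 + 5 days = 20 January 2021.

20 January 2021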